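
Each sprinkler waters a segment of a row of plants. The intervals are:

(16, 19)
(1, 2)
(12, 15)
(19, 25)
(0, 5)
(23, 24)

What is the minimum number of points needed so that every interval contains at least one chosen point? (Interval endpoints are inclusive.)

Process intervals by earliest right end; each time one isn't hit yet, stab at its right endpoint.
By right end: [1,2]  [0,5]  [12,15]  [16,19]  [23,24]  [19,25]
[1,2] uncovered → point at 2; [12,15] uncovered → point at 15; [16,19] uncovered → point at 19; [23,24] uncovered → point at 24.
Points: 2, 15, 19, 24 (4 total).

4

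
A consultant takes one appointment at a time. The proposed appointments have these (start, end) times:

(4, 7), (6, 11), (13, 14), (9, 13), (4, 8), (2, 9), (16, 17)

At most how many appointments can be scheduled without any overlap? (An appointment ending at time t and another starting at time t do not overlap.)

By end time: (4,7), (4,8), (2,9), (6,11), (9,13), (13,14), (16,17).
Pick (4,7); next start ≥ 7 → (9,13); next start ≥ 13 → (13,14); next start ≥ 14 → (16,17).
Selected 4 appointments.

4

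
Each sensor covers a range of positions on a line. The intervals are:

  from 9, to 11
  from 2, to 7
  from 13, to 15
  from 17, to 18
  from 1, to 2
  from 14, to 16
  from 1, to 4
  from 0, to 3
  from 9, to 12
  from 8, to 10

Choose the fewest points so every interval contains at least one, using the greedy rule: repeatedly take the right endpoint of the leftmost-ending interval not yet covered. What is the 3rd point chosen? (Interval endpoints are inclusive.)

Process intervals by earliest right end; each time one isn't hit yet, stab at its right endpoint.
Sorted: [1,2] [0,3] [1,4] [2,7] [8,10] [9,11] [9,12] [13,15] [14,16] [17,18]
{[1,2],[0,3],[1,4],[2,7]} hit by 2; {[8,10],[9,11],[9,12]} hit by 10; {[13,15],[14,16]} hit by 15; {[17,18]} hit by 18.
Points: 2, 10, 15, 18 (4 total).

15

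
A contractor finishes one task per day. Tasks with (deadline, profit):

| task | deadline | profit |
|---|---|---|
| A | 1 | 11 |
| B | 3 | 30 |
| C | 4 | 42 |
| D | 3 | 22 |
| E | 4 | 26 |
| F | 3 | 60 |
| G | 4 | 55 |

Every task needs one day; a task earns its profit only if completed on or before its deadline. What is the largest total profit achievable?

Sort by profit descending; place each in the latest free slot ≤ its deadline.
By profit: F(d3,60), G(d4,55), C(d4,42), B(d3,30), E(d4,26), D(d3,22), A(d1,11)
F→slot 3; G→slot 4; C→slot 2; B→slot 1; E skipped; D skipped; A skipped.
Profit = 30 + 42 + 60 + 55 = 187

187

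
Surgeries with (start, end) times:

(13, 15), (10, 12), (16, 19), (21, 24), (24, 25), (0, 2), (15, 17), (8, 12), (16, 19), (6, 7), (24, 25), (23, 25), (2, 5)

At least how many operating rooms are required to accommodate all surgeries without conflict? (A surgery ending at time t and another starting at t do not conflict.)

The answer is the maximum number of intervals overlapping at any instant.
Events (time:±→running): 0:+→1 2:-→0 2:+→1 5:-→0 6:+→1 7:-→0 8:+→1 10:+→2 12:-→1 12:-→0 13:+→1 15:-→0 15:+→1 16:+→2 16:+→3 … peak 3.

3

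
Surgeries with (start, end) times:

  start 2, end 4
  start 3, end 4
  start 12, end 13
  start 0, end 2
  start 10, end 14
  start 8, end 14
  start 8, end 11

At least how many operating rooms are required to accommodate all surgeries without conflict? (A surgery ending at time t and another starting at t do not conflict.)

3

The answer is the maximum number of intervals overlapping at any instant.
Events (time:±→running): 0:+→1 2:-→0 2:+→1 3:+→2 4:-→1 4:-→0 8:+→1 8:+→2 10:+→3 … peak 3.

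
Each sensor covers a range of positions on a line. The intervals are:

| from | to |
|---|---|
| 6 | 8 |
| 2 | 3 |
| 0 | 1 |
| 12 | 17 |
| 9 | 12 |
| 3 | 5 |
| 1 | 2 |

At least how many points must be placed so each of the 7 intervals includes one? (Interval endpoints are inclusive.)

4

Sort by right endpoint; whenever an interval is uncovered, place a point at its right end.
Sorted: [0,1] [1,2] [2,3] [3,5] [6,8] [9,12] [12,17]
{[0,1],[1,2]} hit by 1; {[2,3],[3,5]} hit by 3; {[6,8]} hit by 8; {[9,12],[12,17]} hit by 12.
Points: 1, 3, 8, 12 (4 total).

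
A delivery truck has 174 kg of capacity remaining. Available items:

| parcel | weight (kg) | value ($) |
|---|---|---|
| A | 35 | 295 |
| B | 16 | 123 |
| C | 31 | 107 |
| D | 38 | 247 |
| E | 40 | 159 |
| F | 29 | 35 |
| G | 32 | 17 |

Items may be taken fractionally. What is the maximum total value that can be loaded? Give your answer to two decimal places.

Greedy by value/weight ratio, highest first.
Order: A (295/35=8.43) > B (123/16=7.69) > D (247/38=6.50) > E (159/40=3.98) > C (107/31=3.45) > F (35/29=1.21) > G (17/32=0.53)
Fill: take A (35 @ 295) → take B (16 @ 123) → take D (38 @ 247) → take E (40 @ 159) → take C (31 @ 107) → take 14/29 of F → 16.90; 174/174 used.
Total value = 947.90

947.90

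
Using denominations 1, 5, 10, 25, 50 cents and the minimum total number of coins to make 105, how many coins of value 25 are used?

0

Use the largest denomination that fits, subtract, and repeat.
105 − 2×50→5 − 1×5→0
Count of 25: 0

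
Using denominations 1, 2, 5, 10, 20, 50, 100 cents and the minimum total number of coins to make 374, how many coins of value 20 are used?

1

374 = 3×100 + 1×50 + 1×20 + 2×2
Count of 20: 1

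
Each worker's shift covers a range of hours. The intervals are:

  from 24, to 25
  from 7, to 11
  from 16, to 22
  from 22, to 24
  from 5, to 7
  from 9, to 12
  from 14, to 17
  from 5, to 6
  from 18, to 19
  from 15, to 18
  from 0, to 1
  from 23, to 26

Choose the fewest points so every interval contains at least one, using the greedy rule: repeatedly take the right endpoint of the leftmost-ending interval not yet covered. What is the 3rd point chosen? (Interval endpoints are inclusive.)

By right end: [0,1]  [5,6]  [5,7]  [7,11]  [9,12]  [14,17]  [15,18]  [18,19]  [16,22]  [22,24]  [24,25]  [23,26]
[0,1] uncovered → point at 1; [5,6] uncovered → point at 6; [7,11] uncovered → point at 11; [14,17] uncovered → point at 17; [18,19] uncovered → point at 19; [22,24] uncovered → point at 24.
Points: 1, 6, 11, 17, 19, 24 (6 total).

11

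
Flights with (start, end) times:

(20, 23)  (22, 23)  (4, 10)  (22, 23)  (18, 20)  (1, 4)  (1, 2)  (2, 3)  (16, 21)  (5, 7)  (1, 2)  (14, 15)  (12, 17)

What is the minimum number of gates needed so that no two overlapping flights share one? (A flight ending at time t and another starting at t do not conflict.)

starts: [1, 1, 1, 2, 4, 5, 12, 14, 16, 18, 20, 22, 22]
ends:   [2, 2, 3, 4, 7, 10, 15, 17, 20, 21, 23, 23, 23]
s1→1 s1→2 s1→3  — peak 3.

3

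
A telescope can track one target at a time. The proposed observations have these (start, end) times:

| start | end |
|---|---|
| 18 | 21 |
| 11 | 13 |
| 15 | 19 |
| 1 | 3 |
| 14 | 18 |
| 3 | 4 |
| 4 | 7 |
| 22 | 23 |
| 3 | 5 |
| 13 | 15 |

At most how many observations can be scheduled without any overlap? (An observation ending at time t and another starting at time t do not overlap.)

7

Order by finish time; keep every interval that doesn't clash with the previous kept one.
By end time: (1,3), (3,4), (3,5), (4,7), (11,13), (13,15), (14,18), (15,19), (18,21), (22,23).
Pick (1,3); next start ≥ 3 → (3,4); next start ≥ 4 → (4,7); next start ≥ 7 → (11,13); next start ≥ 13 → (13,15); next start ≥ 15 → (15,19); next start ≥ 19 → (22,23).
Selected 7 observations.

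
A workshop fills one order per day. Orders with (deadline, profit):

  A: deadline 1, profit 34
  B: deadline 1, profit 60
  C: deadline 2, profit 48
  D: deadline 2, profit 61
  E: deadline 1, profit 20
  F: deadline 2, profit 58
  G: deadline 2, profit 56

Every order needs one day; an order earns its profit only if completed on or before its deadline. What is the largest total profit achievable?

121

Sort by profit descending; place each in the latest free slot ≤ its deadline.
Profit order: D=61 B=60 F=58 G=56 C=48 A=34 E=20
Assign: D→slot 2, B→slot 1, F skipped, G skipped, C skipped, A skipped, E skipped.
Slots: [1:B] [2:D]
Profit = 60 + 61 = 121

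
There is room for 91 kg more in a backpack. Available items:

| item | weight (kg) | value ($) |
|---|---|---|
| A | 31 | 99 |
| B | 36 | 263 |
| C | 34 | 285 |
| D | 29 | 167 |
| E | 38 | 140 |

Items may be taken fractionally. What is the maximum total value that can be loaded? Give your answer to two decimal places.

Sort by value per unit weight and fill in that order.
Order: C (285/34=8.38) > B (263/36=7.31) > D (167/29=5.76) > E (140/38=3.68) > A (99/31=3.19)
Fill: take C (34 @ 285) → take B (36 @ 263) → take 21/29 of D → 120.93; 91/91 used.
Total value = 668.93

668.93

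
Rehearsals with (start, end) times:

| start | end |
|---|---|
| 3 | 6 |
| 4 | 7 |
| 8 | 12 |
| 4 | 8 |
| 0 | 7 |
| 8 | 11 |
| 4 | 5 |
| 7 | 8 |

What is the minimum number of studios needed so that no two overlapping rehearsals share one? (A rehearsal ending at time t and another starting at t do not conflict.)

5

starts: [0, 3, 4, 4, 4, 7, 8, 8]
ends:   [5, 6, 7, 7, 8, 8, 11, 12]
s0→1 s3→2 s4→3 s4→4 s4→5  — peak 5.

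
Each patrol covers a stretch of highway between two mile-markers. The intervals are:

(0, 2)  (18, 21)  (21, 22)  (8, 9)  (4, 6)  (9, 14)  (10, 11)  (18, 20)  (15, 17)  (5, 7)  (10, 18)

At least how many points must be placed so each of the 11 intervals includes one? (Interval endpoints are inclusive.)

7

Process intervals by earliest right end; each time one isn't hit yet, stab at its right endpoint.
Sorted: [0,2] [4,6] [5,7] [8,9] [10,11] [9,14] [15,17] [10,18] [18,20] [18,21] [21,22]
{[0,2]} hit by 2; {[4,6],[5,7]} hit by 6; {[8,9]} hit by 9; {[10,11],[9,14]} hit by 11; {[15,17],[10,18]} hit by 17; {[18,20],[18,21]} hit by 20; {[21,22]} hit by 22.
Points: 2, 6, 9, 11, 17, 20, 22 (7 total).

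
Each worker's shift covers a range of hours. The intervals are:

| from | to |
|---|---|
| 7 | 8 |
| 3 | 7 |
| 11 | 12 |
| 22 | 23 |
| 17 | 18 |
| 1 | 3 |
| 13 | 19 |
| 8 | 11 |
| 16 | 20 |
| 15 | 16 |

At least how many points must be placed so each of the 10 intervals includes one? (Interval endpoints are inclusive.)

6

By right end: [1,3]  [3,7]  [7,8]  [8,11]  [11,12]  [15,16]  [17,18]  [13,19]  [16,20]  [22,23]
[1,3] uncovered → point at 3; [7,8] uncovered → point at 8; [11,12] uncovered → point at 12; [15,16] uncovered → point at 16; [17,18] uncovered → point at 18; [22,23] uncovered → point at 23.
Points: 3, 8, 12, 16, 18, 23 (6 total).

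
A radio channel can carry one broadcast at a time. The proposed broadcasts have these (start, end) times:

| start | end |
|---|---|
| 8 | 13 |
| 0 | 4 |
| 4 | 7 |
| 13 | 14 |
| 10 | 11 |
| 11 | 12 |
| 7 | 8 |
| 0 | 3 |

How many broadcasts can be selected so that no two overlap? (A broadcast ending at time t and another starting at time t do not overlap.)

Greedy by earliest finish: after sorting by end time, pick each interval compatible with the last pick.
Sorted by end: (0,3)  (0,4)  (4,7)  (7,8)  (10,11)  (11,12)  (8,13)  (13,14)
take (0,3); skip (0,4); take (4,7); take (7,8); take (10,11); take (11,12); take (13,14).
Selected 6 broadcasts.

6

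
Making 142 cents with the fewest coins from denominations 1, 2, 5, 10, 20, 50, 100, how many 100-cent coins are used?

1

Use the largest denomination that fits, subtract, and repeat.
142 − 1×100→42 − 2×20→2 − 1×2→0
Count of 100: 1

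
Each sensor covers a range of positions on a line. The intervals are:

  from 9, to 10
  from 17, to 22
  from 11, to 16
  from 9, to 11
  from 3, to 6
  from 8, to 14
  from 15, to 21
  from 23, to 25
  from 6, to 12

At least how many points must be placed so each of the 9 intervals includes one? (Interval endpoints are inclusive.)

5

Process intervals by earliest right end; each time one isn't hit yet, stab at its right endpoint.
By right end: [3,6]  [9,10]  [9,11]  [6,12]  [8,14]  [11,16]  [15,21]  [17,22]  [23,25]
[3,6] uncovered → point at 6; [9,10] uncovered → point at 10; [11,16] uncovered → point at 16; [17,22] uncovered → point at 22; [23,25] uncovered → point at 25.
Points: 6, 10, 16, 22, 25 (5 total).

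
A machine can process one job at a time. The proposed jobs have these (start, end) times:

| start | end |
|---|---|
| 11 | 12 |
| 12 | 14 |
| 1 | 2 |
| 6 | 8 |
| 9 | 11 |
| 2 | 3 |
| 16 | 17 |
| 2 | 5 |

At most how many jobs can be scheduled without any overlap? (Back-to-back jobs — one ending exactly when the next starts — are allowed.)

Sort by end time and greedily take each interval whose start is ≥ the last chosen end.
By end time: (1,2), (2,3), (2,5), (6,8), (9,11), (11,12), (12,14), (16,17).
Pick (1,2); next start ≥ 2 → (2,3); next start ≥ 3 → (6,8); next start ≥ 8 → (9,11); next start ≥ 11 → (11,12); next start ≥ 12 → (12,14); next start ≥ 14 → (16,17).
Selected 7 jobs.

7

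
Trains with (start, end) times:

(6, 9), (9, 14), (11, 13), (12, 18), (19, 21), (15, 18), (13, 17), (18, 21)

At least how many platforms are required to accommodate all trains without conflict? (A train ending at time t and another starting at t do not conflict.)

3

The answer is the maximum number of intervals overlapping at any instant.
Events (time:±→running): 6:+→1 9:-→0 9:+→1 11:+→2 12:+→3 … peak 3.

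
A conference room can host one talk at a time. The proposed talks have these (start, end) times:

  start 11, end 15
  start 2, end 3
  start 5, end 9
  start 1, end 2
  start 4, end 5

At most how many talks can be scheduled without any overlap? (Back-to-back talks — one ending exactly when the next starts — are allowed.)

Sorted by end: (1,2)  (2,3)  (4,5)  (5,9)  (11,15)
take (1,2); take (2,3); take (4,5); take (5,9); take (11,15).
Selected 5 talks.

5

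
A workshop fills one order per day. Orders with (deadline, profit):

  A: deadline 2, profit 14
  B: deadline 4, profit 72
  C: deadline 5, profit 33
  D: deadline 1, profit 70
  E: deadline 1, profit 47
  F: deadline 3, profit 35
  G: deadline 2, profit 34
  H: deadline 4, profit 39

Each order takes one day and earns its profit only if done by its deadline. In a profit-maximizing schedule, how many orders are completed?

Take jobs in profit order; each goes to the latest open slot no later than its deadline.
Profit order: B=72 D=70 E=47 H=39 F=35 G=34 C=33 A=14
Assign: B→slot 4, D→slot 1, E skipped, H→slot 3, F→slot 2, G skipped, C→slot 5, A skipped.
Slots: [1:D] [2:F] [3:H] [4:B] [5:C]
5 of 8 scheduled.

5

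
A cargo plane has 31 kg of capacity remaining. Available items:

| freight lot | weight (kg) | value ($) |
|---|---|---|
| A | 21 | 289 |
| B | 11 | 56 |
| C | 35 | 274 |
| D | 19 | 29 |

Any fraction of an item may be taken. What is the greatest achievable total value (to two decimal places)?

Sort by value per unit weight and fill in that order.
Order: A (289/21=13.76) > C (274/35=7.83) > B (56/11=5.09) > D (29/19=1.53)
Fill: take A (21 @ 289) → take 10/35 of C → 78.29; 31/31 used.
Total value = 367.29

367.29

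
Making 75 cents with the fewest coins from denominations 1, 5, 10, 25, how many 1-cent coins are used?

Greedy: take as many of the largest coin as possible, then repeat with the remainder.
75 − 3×25→0
Count of 1: 0

0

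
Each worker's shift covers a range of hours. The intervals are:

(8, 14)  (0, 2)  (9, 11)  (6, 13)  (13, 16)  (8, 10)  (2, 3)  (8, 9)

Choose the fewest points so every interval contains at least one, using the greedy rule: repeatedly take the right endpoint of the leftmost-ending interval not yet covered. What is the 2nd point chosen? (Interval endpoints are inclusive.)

Process intervals by earliest right end; each time one isn't hit yet, stab at its right endpoint.
Sorted: [0,2] [2,3] [8,9] [8,10] [9,11] [6,13] [8,14] [13,16]
{[0,2],[2,3]} hit by 2; {[8,9],[8,10],[9,11],[6,13],[8,14]} hit by 9; {[13,16]} hit by 16.
Points: 2, 9, 16 (3 total).

9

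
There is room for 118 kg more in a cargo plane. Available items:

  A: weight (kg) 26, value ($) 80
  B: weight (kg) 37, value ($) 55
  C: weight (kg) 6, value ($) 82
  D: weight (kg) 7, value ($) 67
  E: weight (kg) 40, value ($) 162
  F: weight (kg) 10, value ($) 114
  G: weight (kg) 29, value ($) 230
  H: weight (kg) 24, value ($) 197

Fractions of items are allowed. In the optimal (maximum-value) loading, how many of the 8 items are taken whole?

6

Sort by value per unit weight and fill in that order.
Order: C (82/6=13.67) > F (114/10=11.40) > D (67/7=9.57) > H (197/24=8.21) > G (230/29=7.93) > E (162/40=4.05) > A (80/26=3.08) > B (55/37=1.49)
Fill: take C (6 @ 82) → take F (10 @ 114) → take D (7 @ 67) → take H (24 @ 197) → take G (29 @ 230) → take E (40 @ 162) → take 2/26 of A → 6.15; 118/118 used.
6 item(s) taken whole; one partial (take 2/26 of A).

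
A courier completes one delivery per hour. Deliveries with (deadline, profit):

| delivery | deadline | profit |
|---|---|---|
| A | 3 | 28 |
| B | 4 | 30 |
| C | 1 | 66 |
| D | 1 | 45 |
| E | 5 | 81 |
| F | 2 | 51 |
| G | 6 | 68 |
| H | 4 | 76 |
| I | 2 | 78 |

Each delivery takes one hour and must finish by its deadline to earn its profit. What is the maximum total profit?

399

Sort by profit descending; place each in the latest free slot ≤ its deadline.
By profit: E(d5,81), I(d2,78), H(d4,76), G(d6,68), C(d1,66), F(d2,51), D(d1,45), B(d4,30), A(d3,28)
E→slot 5; I→slot 2; H→slot 4; G→slot 6; C→slot 1; F skipped; D skipped; B→slot 3; A skipped.
Profit = 66 + 78 + 30 + 76 + 81 + 68 = 399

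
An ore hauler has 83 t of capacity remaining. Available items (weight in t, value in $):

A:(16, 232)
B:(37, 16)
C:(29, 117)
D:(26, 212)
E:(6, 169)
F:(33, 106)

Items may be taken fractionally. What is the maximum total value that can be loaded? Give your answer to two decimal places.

Order: E (169/6=28.17) > A (232/16=14.50) > D (212/26=8.15) > C (117/29=4.03) > F (106/33=3.21) > B (16/37=0.43)
Fill: take E (6 @ 169) → take A (16 @ 232) → take D (26 @ 212) → take C (29 @ 117) → take 6/33 of F → 19.27; 83/83 used.
Total value = 749.27

749.27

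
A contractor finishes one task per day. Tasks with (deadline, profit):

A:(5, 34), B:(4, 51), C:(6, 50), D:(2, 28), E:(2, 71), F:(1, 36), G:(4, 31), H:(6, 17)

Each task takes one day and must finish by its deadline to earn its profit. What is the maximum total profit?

273

By profit: E(d2,71), B(d4,51), C(d6,50), F(d1,36), A(d5,34), G(d4,31), D(d2,28), H(d6,17)
E→slot 2; B→slot 4; C→slot 6; F→slot 1; A→slot 5; G→slot 3; D skipped; H skipped.
Profit = 36 + 71 + 31 + 51 + 34 + 50 = 273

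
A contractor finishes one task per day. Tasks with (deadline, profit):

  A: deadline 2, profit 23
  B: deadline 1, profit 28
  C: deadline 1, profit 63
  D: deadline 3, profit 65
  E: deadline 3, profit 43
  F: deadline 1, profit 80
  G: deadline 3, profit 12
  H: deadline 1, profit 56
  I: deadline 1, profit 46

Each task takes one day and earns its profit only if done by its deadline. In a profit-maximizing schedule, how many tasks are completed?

By profit: F(d1,80), D(d3,65), C(d1,63), H(d1,56), I(d1,46), E(d3,43), B(d1,28), A(d2,23), G(d3,12)
F→slot 1; D→slot 3; C skipped; H skipped; I skipped; E→slot 2; B skipped; A skipped; G skipped.
3 of 9 scheduled.

3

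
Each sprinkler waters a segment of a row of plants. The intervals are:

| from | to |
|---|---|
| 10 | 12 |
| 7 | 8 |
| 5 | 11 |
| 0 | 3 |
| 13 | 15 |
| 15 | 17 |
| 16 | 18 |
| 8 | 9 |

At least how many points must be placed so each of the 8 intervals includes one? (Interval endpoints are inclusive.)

Sorted: [0,3] [7,8] [8,9] [5,11] [10,12] [13,15] [15,17] [16,18]
{[0,3]} hit by 3; {[7,8],[8,9],[5,11]} hit by 8; {[10,12]} hit by 12; {[13,15],[15,17]} hit by 15; {[16,18]} hit by 18.
Points: 3, 8, 12, 15, 18 (5 total).

5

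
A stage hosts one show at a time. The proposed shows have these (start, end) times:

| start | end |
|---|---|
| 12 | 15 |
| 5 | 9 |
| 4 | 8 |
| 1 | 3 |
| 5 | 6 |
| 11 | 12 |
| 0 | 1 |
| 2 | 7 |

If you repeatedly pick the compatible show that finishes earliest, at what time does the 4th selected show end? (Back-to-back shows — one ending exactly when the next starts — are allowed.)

Greedy by earliest finish: after sorting by end time, pick each interval compatible with the last pick.
Sorted by end: (0,1)  (1,3)  (5,6)  (2,7)  (4,8)  (5,9)  (11,12)  (12,15)
take (0,1); take (1,3); take (5,6); skip (2,7); skip (4,8); skip (5,9); take (11,12); take (12,15).
Selected: (0,1) (1,3) (5,6) (11,12) (12,15)

12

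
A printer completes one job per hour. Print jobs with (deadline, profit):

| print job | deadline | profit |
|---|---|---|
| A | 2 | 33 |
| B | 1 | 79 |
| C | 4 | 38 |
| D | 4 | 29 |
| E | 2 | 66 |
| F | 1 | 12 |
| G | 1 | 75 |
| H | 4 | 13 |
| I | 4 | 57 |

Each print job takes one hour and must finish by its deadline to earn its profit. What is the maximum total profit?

By profit: B(d1,79), G(d1,75), E(d2,66), I(d4,57), C(d4,38), A(d2,33), D(d4,29), H(d4,13), F(d1,12)
B→slot 1; G skipped; E→slot 2; I→slot 4; C→slot 3; A skipped; D skipped; H skipped; F skipped.
Profit = 79 + 66 + 38 + 57 = 240

240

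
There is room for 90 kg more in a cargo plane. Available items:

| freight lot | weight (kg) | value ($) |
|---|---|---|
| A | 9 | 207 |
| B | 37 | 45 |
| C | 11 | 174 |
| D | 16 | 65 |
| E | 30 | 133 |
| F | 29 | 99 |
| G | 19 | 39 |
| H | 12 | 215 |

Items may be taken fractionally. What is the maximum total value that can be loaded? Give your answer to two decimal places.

834.97

Sort by value per unit weight and fill in that order.
Ratios (sorted): A 23.00, H 17.92, C 15.82, E 4.43, D 4.06, F 3.41, G 2.05, B 1.22
take A (9 @ 207); take H (12 @ 215); take C (11 @ 174); take E (30 @ 133); take D (16 @ 65); take 12/29 of F → 40.97. Capacity used 90/90.
Total value = 834.97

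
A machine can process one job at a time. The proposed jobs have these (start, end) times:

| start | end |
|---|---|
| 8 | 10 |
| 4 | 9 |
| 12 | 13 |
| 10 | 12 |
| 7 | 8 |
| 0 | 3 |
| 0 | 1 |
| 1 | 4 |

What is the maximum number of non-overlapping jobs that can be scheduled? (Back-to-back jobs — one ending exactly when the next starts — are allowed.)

Order by finish time; keep every interval that doesn't clash with the previous kept one.
By end time: (0,1), (0,3), (1,4), (7,8), (4,9), (8,10), (10,12), (12,13).
Pick (0,1); next start ≥ 1 → (1,4); next start ≥ 4 → (7,8); next start ≥ 8 → (8,10); next start ≥ 10 → (10,12); next start ≥ 12 → (12,13).
Selected 6 jobs.

6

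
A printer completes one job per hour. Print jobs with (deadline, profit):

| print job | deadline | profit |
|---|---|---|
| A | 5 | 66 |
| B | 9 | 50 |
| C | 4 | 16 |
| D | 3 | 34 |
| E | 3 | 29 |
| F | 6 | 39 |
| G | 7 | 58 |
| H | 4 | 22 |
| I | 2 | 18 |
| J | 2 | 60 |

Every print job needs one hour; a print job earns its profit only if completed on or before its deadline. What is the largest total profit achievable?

By profit: A(d5,66), J(d2,60), G(d7,58), B(d9,50), F(d6,39), D(d3,34), E(d3,29), H(d4,22), I(d2,18), C(d4,16)
A→slot 5; J→slot 2; G→slot 7; B→slot 9; F→slot 6; D→slot 3; E→slot 1; H→slot 4; I skipped; C skipped.
Profit = 29 + 60 + 34 + 22 + 66 + 39 + 58 + 50 = 358

358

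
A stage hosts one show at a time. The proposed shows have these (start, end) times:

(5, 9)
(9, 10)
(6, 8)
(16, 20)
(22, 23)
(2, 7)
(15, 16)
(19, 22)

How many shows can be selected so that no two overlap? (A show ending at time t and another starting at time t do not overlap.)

5

Greedy by earliest finish: after sorting by end time, pick each interval compatible with the last pick.
Sorted by end: (2,7)  (6,8)  (5,9)  (9,10)  (15,16)  (16,20)  (19,22)  (22,23)
take (2,7); take (9,10); take (15,16); take (16,20); skip (19,22); take (22,23).
Selected 5 shows.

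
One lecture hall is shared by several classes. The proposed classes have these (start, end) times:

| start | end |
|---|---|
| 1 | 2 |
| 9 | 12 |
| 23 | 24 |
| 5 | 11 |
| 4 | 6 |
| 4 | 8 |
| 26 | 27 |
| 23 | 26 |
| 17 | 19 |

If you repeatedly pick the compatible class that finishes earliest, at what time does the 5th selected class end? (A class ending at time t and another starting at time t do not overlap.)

Sort by end time and greedily take each interval whose start is ≥ the last chosen end.
Sorted by end: (1,2)  (4,6)  (4,8)  (5,11)  (9,12)  (17,19)  (23,24)  (23,26)  (26,27)
take (1,2); take (4,6); skip (4,8); skip (5,11); take (9,12); take (17,19); take (23,24); take (26,27).
Selected: (1,2) (4,6) (9,12) (17,19) (23,24) (26,27)

24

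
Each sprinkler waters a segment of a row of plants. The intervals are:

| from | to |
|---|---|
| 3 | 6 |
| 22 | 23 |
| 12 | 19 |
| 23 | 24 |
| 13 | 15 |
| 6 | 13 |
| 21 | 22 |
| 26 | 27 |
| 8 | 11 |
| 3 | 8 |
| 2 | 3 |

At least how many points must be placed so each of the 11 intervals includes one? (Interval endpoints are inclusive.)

Process intervals by earliest right end; each time one isn't hit yet, stab at its right endpoint.
Sorted: [2,3] [3,6] [3,8] [8,11] [6,13] [13,15] [12,19] [21,22] [22,23] [23,24] [26,27]
{[2,3],[3,6],[3,8]} hit by 3; {[8,11],[6,13]} hit by 11; {[13,15],[12,19]} hit by 15; {[21,22],[22,23]} hit by 22; {[23,24]} hit by 24; {[26,27]} hit by 27.
Points: 3, 11, 15, 22, 24, 27 (6 total).

6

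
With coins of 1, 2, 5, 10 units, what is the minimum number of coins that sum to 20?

2

20 = 2×10
Total coins = 2 = 2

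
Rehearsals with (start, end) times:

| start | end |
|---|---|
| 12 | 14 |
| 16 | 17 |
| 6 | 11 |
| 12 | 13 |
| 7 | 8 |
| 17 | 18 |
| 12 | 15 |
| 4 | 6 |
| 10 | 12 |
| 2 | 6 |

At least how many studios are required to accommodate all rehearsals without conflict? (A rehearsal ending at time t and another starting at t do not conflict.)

The answer is the maximum number of intervals overlapping at any instant.
Events (time:±→running): 2:+→1 4:+→2 6:-→1 6:-→0 6:+→1 7:+→2 8:-→1 10:+→2 11:-→1 12:-→0 12:+→1 12:+→2 12:+→3 … peak 3.

3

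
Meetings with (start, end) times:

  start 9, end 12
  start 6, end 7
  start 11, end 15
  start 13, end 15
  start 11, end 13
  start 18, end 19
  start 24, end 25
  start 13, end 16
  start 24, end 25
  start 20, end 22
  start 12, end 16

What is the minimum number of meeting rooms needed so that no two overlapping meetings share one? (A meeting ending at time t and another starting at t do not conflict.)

The answer is the maximum number of intervals overlapping at any instant.
Events (time:±→running): 6:+→1 7:-→0 9:+→1 11:+→2 11:+→3 12:-→2 12:+→3 13:-→2 13:+→3 13:+→4 … peak 4.

4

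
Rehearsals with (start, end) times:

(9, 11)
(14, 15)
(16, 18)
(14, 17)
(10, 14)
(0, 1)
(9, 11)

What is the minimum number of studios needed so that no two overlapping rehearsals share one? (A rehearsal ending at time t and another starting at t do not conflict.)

3

The answer is the maximum number of intervals overlapping at any instant.
Events (time:±→running): 0:+→1 1:-→0 9:+→1 9:+→2 10:+→3 … peak 3.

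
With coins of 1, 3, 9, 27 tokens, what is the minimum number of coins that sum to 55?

3

55 = 2×27 + 1×1
Total coins = 2 + 1 = 3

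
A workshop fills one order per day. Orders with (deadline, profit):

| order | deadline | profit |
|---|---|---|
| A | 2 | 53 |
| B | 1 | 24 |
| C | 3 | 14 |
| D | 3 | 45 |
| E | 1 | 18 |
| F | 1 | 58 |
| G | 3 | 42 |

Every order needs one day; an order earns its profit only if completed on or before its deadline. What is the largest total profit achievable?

Profit order: F=58 A=53 D=45 G=42 B=24 E=18 C=14
Assign: F→slot 1, A→slot 2, D→slot 3, G skipped, B skipped, E skipped, C skipped.
Slots: [1:F] [2:A] [3:D]
Profit = 58 + 53 + 45 = 156

156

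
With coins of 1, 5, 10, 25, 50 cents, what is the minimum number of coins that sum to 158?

158 − 3×50→8 − 1×5→3 − 3×1→0
Total coins = 3 + 1 + 3 = 7

7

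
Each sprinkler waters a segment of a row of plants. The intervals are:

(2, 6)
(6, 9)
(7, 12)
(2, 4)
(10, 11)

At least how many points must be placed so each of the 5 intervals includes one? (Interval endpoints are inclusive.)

By right end: [2,4]  [2,6]  [6,9]  [10,11]  [7,12]
[2,4] uncovered → point at 4; [6,9] uncovered → point at 9; [10,11] uncovered → point at 11.
Points: 4, 9, 11 (3 total).

3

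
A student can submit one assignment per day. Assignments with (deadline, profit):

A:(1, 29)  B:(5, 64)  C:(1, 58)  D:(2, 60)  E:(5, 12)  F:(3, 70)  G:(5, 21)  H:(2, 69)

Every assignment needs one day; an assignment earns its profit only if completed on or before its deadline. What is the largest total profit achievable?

Take jobs in profit order; each goes to the latest open slot no later than its deadline.
By profit: F(d3,70), H(d2,69), B(d5,64), D(d2,60), C(d1,58), A(d1,29), G(d5,21), E(d5,12)
F→slot 3; H→slot 2; B→slot 5; D→slot 1; C skipped; A skipped; G→slot 4; E skipped.
Profit = 60 + 69 + 70 + 21 + 64 = 284

284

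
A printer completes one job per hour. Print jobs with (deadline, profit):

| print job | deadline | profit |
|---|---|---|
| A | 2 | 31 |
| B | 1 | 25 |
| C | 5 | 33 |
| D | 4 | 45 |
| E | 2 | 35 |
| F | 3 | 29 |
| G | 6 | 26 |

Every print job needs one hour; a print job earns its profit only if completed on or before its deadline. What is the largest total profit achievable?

199

By profit: D(d4,45), E(d2,35), C(d5,33), A(d2,31), F(d3,29), G(d6,26), B(d1,25)
D→slot 4; E→slot 2; C→slot 5; A→slot 1; F→slot 3; G→slot 6; B skipped.
Profit = 31 + 35 + 29 + 45 + 33 + 26 = 199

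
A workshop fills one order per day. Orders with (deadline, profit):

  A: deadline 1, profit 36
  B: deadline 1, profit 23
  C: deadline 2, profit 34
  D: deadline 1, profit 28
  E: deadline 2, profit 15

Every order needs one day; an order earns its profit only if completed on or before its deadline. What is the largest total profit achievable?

Take jobs in profit order; each goes to the latest open slot no later than its deadline.
Profit order: A=36 C=34 D=28 B=23 E=15
Assign: A→slot 1, C→slot 2, D skipped, B skipped, E skipped.
Slots: [1:A] [2:C]
Profit = 36 + 34 = 70

70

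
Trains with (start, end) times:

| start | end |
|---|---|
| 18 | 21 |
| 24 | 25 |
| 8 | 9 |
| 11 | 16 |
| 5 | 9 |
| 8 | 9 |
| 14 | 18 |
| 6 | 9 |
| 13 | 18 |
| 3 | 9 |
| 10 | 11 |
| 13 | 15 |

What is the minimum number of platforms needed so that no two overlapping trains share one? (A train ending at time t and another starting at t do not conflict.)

5

Count concurrent intervals with a sweep; the peak is the room count.
starts: [3, 5, 6, 8, 8, 10, 11, 13, 13, 14, 18, 24]
ends:   [9, 9, 9, 9, 9, 11, 15, 16, 18, 18, 21, 25]
s3→1 s5→2 s6→3 s8→4 s8→5  — peak 5.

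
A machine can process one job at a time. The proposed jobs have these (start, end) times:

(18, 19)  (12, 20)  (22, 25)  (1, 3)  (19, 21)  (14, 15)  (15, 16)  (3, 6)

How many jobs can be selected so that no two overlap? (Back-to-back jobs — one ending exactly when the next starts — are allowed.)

7

Sort by end time and greedily take each interval whose start is ≥ the last chosen end.
Sorted by end: (1,3)  (3,6)  (14,15)  (15,16)  (18,19)  (12,20)  (19,21)  (22,25)
take (1,3); take (3,6); take (14,15); take (15,16); take (18,19); take (19,21); take (22,25).
Selected 7 jobs.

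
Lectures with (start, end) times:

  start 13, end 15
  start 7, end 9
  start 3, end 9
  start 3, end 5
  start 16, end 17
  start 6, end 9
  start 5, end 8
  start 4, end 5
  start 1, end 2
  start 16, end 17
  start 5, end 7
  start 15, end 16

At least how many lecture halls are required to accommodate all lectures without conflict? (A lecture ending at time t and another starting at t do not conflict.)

4

Events (time:±→running): 1:+→1 2:-→0 3:+→1 3:+→2 4:+→3 5:-→2 5:-→1 5:+→2 5:+→3 6:+→4 … peak 4.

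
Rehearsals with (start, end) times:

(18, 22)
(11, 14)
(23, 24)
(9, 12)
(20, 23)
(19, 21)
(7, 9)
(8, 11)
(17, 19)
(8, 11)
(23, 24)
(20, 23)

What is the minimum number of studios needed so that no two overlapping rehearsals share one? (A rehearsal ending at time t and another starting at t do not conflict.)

4

Count concurrent intervals with a sweep; the peak is the room count.
starts: [7, 8, 8, 9, 11, 17, 18, 19, 20, 20, 23, 23]
ends:   [9, 11, 11, 12, 14, 19, 21, 22, 23, 23, 24, 24]
s7→1 s8→2 s8→3 e9→2 s9→3 e11→2 e11→1 s11→2 e12→1 e14→0 s17→1 s18→2 e19→1 s19→2 s20→3 s20→4  — peak 4.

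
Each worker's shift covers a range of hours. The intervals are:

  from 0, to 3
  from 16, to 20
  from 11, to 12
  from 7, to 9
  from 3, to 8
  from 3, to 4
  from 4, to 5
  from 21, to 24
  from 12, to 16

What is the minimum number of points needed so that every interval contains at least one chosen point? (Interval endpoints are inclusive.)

Sorted: [0,3] [3,4] [4,5] [3,8] [7,9] [11,12] [12,16] [16,20] [21,24]
{[0,3],[3,4]} hit by 3; {[4,5],[3,8]} hit by 5; {[7,9]} hit by 9; {[11,12],[12,16]} hit by 12; {[16,20]} hit by 20; {[21,24]} hit by 24.
Points: 3, 5, 9, 12, 20, 24 (6 total).

6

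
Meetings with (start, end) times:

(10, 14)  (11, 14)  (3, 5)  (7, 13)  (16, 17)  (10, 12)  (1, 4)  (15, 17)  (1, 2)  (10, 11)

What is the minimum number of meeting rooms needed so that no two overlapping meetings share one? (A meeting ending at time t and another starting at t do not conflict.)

4

Count concurrent intervals with a sweep; the peak is the room count.
starts: [1, 1, 3, 7, 10, 10, 10, 11, 15, 16]
ends:   [2, 4, 5, 11, 12, 13, 14, 14, 17, 17]
s1→1 s1→2 e2→1 s3→2 e4→1 e5→0 s7→1 s10→2 s10→3 s10→4  — peak 4.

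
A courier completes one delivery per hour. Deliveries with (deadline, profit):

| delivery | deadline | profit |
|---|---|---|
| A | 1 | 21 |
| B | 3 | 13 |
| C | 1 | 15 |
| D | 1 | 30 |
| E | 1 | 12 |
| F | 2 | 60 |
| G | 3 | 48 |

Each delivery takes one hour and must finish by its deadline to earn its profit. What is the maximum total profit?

138

Sort by profit descending; place each in the latest free slot ≤ its deadline.
By profit: F(d2,60), G(d3,48), D(d1,30), A(d1,21), C(d1,15), B(d3,13), E(d1,12)
F→slot 2; G→slot 3; D→slot 1; A skipped; C skipped; B skipped; E skipped.
Profit = 30 + 60 + 48 = 138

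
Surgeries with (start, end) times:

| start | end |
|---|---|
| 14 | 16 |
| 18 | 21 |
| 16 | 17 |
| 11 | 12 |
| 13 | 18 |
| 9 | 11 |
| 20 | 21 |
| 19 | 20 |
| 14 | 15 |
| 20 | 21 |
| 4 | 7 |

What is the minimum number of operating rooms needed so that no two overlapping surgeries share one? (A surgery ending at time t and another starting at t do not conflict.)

3

Count concurrent intervals with a sweep; the peak is the room count.
Events (time:±→running): 4:+→1 7:-→0 9:+→1 11:-→0 11:+→1 12:-→0 13:+→1 14:+→2 14:+→3 … peak 3.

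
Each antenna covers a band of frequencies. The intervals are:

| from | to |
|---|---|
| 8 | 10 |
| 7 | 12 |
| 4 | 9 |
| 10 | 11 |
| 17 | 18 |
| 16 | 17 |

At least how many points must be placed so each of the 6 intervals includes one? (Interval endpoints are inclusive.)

Sort by right endpoint; whenever an interval is uncovered, place a point at its right end.
By right end: [4,9]  [8,10]  [10,11]  [7,12]  [16,17]  [17,18]
[4,9] uncovered → point at 9; [10,11] uncovered → point at 11; [16,17] uncovered → point at 17.
Points: 9, 11, 17 (3 total).

3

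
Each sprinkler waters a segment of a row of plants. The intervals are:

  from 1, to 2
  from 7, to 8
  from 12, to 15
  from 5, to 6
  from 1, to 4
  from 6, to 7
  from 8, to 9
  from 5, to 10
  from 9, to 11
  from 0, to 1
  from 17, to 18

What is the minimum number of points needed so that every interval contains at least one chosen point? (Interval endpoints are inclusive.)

6

Sort by right endpoint; whenever an interval is uncovered, place a point at its right end.
Sorted: [0,1] [1,2] [1,4] [5,6] [6,7] [7,8] [8,9] [5,10] [9,11] [12,15] [17,18]
{[0,1],[1,2],[1,4]} hit by 1; {[5,6],[6,7]} hit by 6; {[7,8],[8,9],[5,10]} hit by 8; {[9,11]} hit by 11; {[12,15]} hit by 15; {[17,18]} hit by 18.
Points: 1, 6, 8, 11, 15, 18 (6 total).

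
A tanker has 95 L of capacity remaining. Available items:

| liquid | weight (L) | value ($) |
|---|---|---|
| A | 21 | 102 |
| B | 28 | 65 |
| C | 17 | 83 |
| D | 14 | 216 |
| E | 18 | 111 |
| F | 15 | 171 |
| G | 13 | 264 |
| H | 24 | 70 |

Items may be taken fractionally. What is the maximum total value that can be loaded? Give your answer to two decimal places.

932.43

Ratios (sorted): G 20.31, D 15.43, F 11.40, E 6.17, C 4.88, A 4.86, H 2.92, B 2.32
take G (13 @ 264); take D (14 @ 216); take F (15 @ 171); take E (18 @ 111); take C (17 @ 83); take 18/21 of A → 87.43. Capacity used 95/95.
Total value = 932.43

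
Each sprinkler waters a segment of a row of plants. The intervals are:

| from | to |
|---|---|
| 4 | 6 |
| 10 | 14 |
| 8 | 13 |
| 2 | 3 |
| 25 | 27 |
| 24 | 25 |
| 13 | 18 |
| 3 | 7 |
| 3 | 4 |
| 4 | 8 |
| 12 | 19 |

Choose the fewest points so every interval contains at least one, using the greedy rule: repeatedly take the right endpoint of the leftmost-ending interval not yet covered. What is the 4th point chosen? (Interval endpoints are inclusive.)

Sorted: [2,3] [3,4] [4,6] [3,7] [4,8] [8,13] [10,14] [13,18] [12,19] [24,25] [25,27]
{[2,3],[3,4]} hit by 3; {[4,6],[3,7],[4,8]} hit by 6; {[8,13],[10,14],[13,18],[12,19]} hit by 13; {[24,25],[25,27]} hit by 25.
Points: 3, 6, 13, 25 (4 total).

25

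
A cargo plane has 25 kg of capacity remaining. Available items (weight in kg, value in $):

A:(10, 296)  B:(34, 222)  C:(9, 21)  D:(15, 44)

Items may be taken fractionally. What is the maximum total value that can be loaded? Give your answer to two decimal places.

Sort by value per unit weight and fill in that order.
Order: A (296/10=29.60) > B (222/34=6.53) > D (44/15=2.93) > C (21/9=2.33)
Fill: take A (10 @ 296) → take 15/34 of B → 97.94; 25/25 used.
Total value = 393.94

393.94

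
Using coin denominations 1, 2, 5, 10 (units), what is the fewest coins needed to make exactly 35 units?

35 − 3×10→5 − 1×5→0
Total coins = 3 + 1 = 4

4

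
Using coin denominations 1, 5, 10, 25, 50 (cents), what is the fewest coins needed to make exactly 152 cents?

5

152 = 3×50 + 2×1
Total coins = 3 + 2 = 5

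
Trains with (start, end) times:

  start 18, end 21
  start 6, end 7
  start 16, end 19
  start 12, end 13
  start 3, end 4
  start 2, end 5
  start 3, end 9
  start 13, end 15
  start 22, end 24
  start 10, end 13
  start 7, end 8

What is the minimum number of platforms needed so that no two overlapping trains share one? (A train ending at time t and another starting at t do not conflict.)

Count concurrent intervals with a sweep; the peak is the room count.
starts: [2, 3, 3, 6, 7, 10, 12, 13, 16, 18, 22]
ends:   [4, 5, 7, 8, 9, 13, 13, 15, 19, 21, 24]
s2→1 s3→2 s3→3  — peak 3.

3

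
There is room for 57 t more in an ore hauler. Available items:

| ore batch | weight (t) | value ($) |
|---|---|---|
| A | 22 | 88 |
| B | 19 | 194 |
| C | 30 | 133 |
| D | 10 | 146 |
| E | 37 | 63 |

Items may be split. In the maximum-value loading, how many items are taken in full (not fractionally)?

2

Greedy by value/weight ratio, highest first.
Order: D (146/10=14.60) > B (194/19=10.21) > C (133/30=4.43) > A (88/22=4.00) > E (63/37=1.70)
Fill: take D (10 @ 146) → take B (19 @ 194) → take 28/30 of C → 124.13; 57/57 used.
2 item(s) taken whole; one partial (take 28/30 of C).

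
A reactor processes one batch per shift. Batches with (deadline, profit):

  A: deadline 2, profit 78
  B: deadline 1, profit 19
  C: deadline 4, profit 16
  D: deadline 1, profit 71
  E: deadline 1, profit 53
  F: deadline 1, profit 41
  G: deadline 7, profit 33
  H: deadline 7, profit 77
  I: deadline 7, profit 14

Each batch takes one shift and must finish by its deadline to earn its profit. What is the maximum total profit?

289

Take jobs in profit order; each goes to the latest open slot no later than its deadline.
By profit: A(d2,78), H(d7,77), D(d1,71), E(d1,53), F(d1,41), G(d7,33), B(d1,19), C(d4,16), I(d7,14)
A→slot 2; H→slot 7; D→slot 1; E skipped; F skipped; G→slot 6; B skipped; C→slot 4; I→slot 5.
Profit = 71 + 78 + 16 + 14 + 33 + 77 = 289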